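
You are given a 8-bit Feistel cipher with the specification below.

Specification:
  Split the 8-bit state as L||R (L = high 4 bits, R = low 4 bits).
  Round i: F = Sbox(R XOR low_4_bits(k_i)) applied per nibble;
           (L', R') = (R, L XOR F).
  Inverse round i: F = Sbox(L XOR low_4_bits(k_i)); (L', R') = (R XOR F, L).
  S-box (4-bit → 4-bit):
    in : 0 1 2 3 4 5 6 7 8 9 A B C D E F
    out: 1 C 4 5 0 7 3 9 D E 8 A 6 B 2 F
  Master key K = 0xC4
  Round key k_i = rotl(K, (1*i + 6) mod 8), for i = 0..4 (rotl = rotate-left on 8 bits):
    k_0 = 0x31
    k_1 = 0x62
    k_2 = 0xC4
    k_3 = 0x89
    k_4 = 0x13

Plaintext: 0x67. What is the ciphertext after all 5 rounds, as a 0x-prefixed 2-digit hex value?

0xE6

s_0 = plaintext = 0x67
s_1 = Round(s_0, k_0) = 0x75
s_2 = Round(s_1, k_1) = 0x5E
s_3 = Round(s_2, k_2) = 0xED
s_4 = Round(s_3, k_3) = 0xDE
s_5 = Round(s_4, k_4) = 0xE6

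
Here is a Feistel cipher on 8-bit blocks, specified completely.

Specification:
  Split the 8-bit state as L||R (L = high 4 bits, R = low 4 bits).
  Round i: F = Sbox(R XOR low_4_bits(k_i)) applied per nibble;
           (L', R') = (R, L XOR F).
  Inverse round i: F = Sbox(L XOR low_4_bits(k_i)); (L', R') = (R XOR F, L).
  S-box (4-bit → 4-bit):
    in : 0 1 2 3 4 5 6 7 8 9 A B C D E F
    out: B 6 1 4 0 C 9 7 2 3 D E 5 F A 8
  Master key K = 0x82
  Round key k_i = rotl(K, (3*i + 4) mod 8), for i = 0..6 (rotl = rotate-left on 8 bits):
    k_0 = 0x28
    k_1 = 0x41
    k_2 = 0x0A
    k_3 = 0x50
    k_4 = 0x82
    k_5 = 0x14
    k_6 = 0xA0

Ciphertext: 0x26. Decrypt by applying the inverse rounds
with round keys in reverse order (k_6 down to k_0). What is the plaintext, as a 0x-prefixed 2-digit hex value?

0x73

s_0 = ciphertext = 0x26
s_1 = InvRound(s_0, k_6) = 0x72
s_2 = InvRound(s_1, k_5) = 0x67
s_3 = InvRound(s_2, k_4) = 0x76
s_4 = InvRound(s_3, k_3) = 0x17
s_5 = InvRound(s_4, k_2) = 0x91
s_6 = InvRound(s_5, k_1) = 0x39
s_7 = InvRound(s_6, k_0) = 0x73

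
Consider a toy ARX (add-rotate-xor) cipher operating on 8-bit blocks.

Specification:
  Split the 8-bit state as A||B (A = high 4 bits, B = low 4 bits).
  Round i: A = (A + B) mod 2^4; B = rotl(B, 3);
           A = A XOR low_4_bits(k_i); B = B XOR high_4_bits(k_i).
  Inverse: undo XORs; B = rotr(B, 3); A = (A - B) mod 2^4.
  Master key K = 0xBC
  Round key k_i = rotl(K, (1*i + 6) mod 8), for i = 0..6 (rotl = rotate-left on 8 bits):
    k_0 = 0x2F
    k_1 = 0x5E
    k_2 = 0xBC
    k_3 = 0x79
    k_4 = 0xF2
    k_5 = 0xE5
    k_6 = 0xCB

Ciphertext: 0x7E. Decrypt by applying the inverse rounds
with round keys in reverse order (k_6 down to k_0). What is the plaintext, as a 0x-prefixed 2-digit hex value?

0xBE

s_0 = ciphertext = 0x7E
s_1 = InvRound(s_0, k_6) = 0x84
s_2 = InvRound(s_1, k_5) = 0x85
s_3 = InvRound(s_2, k_4) = 0x55
s_4 = InvRound(s_3, k_3) = 0x84
s_5 = InvRound(s_4, k_2) = 0x5F
s_6 = InvRound(s_5, k_1) = 0x65
s_7 = InvRound(s_6, k_0) = 0xBE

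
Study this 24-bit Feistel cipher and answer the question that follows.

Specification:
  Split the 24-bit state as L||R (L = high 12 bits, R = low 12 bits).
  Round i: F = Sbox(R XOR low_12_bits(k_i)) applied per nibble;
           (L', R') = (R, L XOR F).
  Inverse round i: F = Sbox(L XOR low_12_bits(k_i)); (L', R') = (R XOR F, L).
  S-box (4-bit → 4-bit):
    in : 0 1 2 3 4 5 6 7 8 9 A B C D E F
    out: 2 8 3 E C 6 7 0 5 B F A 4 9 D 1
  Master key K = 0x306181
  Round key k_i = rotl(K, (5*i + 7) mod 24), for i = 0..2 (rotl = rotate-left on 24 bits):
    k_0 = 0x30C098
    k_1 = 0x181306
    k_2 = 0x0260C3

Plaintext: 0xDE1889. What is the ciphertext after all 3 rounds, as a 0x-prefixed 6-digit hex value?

0x2F8B83

s_0 = plaintext = 0xDE1889
s_1 = Round(s_0, k_0) = 0x889869
s_2 = Round(s_1, k_1) = 0x8692F8
s_3 = Round(s_2, k_2) = 0x2F8B83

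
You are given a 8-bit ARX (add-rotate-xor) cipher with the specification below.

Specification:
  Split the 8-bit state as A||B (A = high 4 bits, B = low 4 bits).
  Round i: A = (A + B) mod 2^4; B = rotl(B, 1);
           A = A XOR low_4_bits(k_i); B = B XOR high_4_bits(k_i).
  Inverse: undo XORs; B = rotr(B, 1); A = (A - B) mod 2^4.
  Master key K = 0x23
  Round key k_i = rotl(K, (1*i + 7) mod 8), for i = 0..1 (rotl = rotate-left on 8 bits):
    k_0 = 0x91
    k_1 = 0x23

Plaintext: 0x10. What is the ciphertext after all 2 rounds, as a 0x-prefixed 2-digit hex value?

s_0 = plaintext = 0x10
s_1 = Round(s_0, k_0) = 0x09
s_2 = Round(s_1, k_1) = 0xA1

0xA1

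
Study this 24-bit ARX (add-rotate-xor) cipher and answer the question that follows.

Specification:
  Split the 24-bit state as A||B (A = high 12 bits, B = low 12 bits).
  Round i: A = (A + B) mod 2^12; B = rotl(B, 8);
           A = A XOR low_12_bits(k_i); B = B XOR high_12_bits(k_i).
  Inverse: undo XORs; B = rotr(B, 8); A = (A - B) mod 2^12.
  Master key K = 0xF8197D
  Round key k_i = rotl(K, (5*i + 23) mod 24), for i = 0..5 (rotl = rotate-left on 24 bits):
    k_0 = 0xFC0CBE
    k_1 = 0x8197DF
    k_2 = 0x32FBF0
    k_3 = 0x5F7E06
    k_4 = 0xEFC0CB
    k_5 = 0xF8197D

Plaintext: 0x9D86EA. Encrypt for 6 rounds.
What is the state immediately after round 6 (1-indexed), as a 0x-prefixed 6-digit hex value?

0xBABC50

s_0 = plaintext = 0x9D86EA
s_1 = Round(s_0, k_0) = 0xC7C5AE
s_2 = Round(s_1, k_1) = 0x5F5643
s_3 = Round(s_2, k_2) = 0x7C804B
s_4 = Round(s_3, k_3) = 0x615EF3
s_5 = Round(s_4, k_4) = 0x5C3D13
s_6 = Round(s_5, k_5) = 0xBABC50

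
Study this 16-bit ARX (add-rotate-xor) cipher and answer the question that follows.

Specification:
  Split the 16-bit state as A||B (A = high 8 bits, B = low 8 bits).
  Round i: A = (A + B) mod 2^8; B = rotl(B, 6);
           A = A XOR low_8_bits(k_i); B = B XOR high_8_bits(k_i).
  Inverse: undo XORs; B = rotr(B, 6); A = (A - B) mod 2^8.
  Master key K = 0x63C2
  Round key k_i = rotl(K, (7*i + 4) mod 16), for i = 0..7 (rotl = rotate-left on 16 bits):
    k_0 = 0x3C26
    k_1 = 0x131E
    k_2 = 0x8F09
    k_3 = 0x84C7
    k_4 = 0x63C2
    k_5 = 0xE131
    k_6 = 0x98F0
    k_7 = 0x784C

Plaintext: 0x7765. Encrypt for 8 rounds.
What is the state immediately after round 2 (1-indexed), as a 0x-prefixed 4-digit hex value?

0x414A

s_0 = plaintext = 0x7765
s_1 = Round(s_0, k_0) = 0xFA65
s_2 = Round(s_1, k_1) = 0x414A
s_3 = Round(s_2, k_2) = 0x821D
s_4 = Round(s_3, k_3) = 0x58C3
s_5 = Round(s_4, k_4) = 0xD993
s_6 = Round(s_5, k_5) = 0x5D05
s_7 = Round(s_6, k_6) = 0x92D9
s_8 = Round(s_7, k_7) = 0x270E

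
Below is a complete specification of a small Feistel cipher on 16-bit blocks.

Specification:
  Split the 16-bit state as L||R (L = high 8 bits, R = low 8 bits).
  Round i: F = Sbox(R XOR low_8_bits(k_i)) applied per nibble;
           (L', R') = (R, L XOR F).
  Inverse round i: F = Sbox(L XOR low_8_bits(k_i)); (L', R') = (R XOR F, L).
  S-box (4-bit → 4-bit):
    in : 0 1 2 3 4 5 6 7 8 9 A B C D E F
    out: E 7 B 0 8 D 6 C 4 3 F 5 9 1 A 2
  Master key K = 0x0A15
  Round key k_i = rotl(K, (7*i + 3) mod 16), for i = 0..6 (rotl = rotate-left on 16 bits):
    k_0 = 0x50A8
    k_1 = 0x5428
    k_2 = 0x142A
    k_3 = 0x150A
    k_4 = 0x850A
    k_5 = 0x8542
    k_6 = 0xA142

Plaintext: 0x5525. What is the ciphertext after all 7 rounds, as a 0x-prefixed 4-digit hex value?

0xDD2B

s_0 = plaintext = 0x5525
s_1 = Round(s_0, k_0) = 0x2514
s_2 = Round(s_1, k_1) = 0x142C
s_3 = Round(s_2, k_2) = 0x2CF2
s_4 = Round(s_3, k_3) = 0xF208
s_5 = Round(s_4, k_4) = 0x0819
s_6 = Round(s_5, k_5) = 0x19DD
s_7 = Round(s_6, k_6) = 0xDD2B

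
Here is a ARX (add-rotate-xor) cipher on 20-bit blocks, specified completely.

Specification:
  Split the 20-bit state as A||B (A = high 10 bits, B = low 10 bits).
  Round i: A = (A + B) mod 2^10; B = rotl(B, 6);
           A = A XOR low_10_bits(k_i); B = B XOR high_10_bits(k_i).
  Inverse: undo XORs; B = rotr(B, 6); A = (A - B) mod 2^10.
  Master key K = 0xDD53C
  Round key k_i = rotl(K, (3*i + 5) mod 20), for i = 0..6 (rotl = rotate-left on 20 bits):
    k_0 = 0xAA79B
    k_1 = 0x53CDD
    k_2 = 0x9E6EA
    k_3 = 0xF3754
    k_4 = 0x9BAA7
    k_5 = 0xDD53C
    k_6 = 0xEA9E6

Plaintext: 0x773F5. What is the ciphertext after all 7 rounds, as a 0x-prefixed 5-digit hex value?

s_0 = plaintext = 0x773F5
s_1 = Round(s_0, k_0) = 0x92BD6
s_2 = Round(s_1, k_1) = 0xBF4F2
s_3 = Round(s_2, k_2) = 0x416F6
s_4 = Round(s_3, k_3) = 0x2BE62
s_5 = Round(s_4, k_4) = 0x6DAC8
s_6 = Round(s_5, k_5) = 0x50959
s_7 = Round(s_6, k_6) = 0xDF5FF

0xDF5FF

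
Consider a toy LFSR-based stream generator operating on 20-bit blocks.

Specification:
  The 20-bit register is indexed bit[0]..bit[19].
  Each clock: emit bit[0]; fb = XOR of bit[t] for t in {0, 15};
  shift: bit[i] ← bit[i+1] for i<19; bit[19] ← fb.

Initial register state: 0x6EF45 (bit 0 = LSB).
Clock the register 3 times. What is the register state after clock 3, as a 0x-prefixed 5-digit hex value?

0x0DDE8

reg_0 = 0x6EF45
clock 1: out=1, reg = 0x377A2
clock 2: out=0, reg = 0x1BBD1
clock 3: out=1, reg = 0x0DDE8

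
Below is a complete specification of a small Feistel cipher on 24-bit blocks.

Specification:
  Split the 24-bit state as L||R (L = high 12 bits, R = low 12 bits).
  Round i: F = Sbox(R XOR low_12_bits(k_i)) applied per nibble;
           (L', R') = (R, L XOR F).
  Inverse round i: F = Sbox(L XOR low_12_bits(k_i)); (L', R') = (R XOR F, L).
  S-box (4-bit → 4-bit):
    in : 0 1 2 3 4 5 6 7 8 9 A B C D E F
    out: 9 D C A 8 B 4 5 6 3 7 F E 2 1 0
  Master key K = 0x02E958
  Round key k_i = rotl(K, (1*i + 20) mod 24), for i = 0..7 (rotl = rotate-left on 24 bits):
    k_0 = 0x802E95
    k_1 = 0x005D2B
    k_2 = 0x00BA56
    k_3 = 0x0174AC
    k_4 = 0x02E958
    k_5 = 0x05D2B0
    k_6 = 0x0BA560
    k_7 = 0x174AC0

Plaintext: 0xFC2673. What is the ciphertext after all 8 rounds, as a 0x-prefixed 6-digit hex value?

0x3564DC

s_0 = plaintext = 0xFC2673
s_1 = Round(s_0, k_0) = 0x6739D6
s_2 = Round(s_1, k_1) = 0x9D6E71
s_3 = Round(s_2, k_2) = 0xE71113
s_4 = Round(s_3, k_3) = 0x113581
s_5 = Round(s_4, k_4) = 0x581F30
s_6 = Round(s_5, k_5) = 0xF307E8
s_7 = Round(s_6, k_6) = 0x7E8356
s_8 = Round(s_7, k_7) = 0x3564DC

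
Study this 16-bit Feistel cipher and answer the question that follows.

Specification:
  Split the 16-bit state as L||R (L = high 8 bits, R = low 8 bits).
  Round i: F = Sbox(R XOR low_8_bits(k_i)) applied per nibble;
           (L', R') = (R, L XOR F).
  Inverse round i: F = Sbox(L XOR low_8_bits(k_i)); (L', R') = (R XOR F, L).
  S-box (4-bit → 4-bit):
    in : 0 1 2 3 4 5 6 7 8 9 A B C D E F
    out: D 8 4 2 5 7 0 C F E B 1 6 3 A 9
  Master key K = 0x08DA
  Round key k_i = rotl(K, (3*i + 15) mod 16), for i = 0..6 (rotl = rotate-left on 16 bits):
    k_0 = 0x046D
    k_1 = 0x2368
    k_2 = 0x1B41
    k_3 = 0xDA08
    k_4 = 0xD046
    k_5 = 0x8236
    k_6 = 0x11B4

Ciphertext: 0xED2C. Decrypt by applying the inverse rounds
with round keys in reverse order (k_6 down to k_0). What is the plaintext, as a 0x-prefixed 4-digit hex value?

0x4432

s_0 = ciphertext = 0xED2C
s_1 = InvRound(s_0, k_6) = 0x52ED
s_2 = InvRound(s_1, k_5) = 0xE852
s_3 = InvRound(s_2, k_4) = 0xE8E8
s_4 = InvRound(s_3, k_3) = 0x45E8
s_5 = InvRound(s_4, k_2) = 0x3D45
s_6 = InvRound(s_5, k_1) = 0x323D
s_7 = InvRound(s_6, k_0) = 0x4432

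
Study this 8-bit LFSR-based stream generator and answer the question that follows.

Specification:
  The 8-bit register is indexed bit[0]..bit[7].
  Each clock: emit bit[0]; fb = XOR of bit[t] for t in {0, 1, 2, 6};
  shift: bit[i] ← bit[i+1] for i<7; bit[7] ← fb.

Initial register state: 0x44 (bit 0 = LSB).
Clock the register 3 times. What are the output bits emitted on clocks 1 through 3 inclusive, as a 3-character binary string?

reg_0 = 0x44
clock 1: out=0, reg = 0x22
clock 2: out=0, reg = 0x91
clock 3: out=1, reg = 0xC8

001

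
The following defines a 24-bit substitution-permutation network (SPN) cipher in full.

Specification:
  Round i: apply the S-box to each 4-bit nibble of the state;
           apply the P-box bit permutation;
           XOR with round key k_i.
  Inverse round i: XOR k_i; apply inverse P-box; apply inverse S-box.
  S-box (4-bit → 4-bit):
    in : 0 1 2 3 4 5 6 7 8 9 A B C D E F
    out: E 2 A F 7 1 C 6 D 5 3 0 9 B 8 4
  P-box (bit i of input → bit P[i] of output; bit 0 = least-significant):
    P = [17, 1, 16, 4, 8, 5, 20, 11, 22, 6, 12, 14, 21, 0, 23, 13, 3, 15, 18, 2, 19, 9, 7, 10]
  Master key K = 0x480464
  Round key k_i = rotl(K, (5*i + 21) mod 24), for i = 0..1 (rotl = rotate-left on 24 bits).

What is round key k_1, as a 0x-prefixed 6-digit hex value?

K = 0x480464
k_0 = rotl(K, (5*0+21) mod 24) = rotl(K, 21) = 0x89008C
k_1 = rotl(K, (5*1+21) mod 24) = rotl(K, 2) = 0x201191

0x201191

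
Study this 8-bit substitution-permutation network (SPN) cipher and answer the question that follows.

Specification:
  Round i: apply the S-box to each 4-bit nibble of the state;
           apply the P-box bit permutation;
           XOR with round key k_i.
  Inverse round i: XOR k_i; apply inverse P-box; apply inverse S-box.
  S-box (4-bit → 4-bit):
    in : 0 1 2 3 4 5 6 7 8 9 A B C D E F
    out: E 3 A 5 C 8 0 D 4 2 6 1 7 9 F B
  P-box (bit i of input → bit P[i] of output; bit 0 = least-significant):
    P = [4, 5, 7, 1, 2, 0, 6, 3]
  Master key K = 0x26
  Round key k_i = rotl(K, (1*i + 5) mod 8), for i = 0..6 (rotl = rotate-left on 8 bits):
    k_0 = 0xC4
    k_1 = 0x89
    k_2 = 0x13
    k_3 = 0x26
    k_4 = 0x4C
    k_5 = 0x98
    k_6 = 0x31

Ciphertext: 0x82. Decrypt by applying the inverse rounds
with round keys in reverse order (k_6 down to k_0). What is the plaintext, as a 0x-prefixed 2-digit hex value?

0xBF

s_0 = ciphertext = 0x82
s_1 = InvRound(s_0, k_6) = 0x9E
s_2 = InvRound(s_1, k_5) = 0xB5
s_3 = InvRound(s_2, k_4) = 0x0C
s_4 = InvRound(s_3, k_3) = 0x52
s_5 = InvRound(s_4, k_2) = 0xA6
s_6 = InvRound(s_5, k_1) = 0xF2
s_7 = InvRound(s_6, k_0) = 0xBF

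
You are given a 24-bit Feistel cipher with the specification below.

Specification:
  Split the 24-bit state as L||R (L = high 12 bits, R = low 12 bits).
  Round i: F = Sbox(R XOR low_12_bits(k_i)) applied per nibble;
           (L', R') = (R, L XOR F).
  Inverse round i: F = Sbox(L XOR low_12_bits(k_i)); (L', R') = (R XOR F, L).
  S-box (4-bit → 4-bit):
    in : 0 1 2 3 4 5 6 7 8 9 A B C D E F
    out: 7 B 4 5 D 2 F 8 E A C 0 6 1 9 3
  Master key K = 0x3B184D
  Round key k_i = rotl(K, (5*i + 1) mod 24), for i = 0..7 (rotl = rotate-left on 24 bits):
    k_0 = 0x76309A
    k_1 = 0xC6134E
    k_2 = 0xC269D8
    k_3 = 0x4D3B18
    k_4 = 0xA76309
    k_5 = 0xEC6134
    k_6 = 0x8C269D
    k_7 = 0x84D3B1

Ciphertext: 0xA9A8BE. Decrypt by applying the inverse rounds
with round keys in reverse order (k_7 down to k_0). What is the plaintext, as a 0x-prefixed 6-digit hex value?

0x12DB5D

s_0 = ciphertext = 0xA9A8BE
s_1 = InvRound(s_0, k_7) = 0x2FEA9A
s_2 = InvRound(s_1, k_6) = 0x76F2FE
s_3 = InvRound(s_2, k_5) = 0xDDE76F
s_4 = InvRound(s_3, k_4) = 0xE77DDE
s_5 = InvRound(s_4, k_3) = 0xF2DE77
s_6 = InvRound(s_5, k_2) = 0x145F2D
s_7 = InvRound(s_6, k_1) = 0xB5D145
s_8 = InvRound(s_7, k_0) = 0x12DB5D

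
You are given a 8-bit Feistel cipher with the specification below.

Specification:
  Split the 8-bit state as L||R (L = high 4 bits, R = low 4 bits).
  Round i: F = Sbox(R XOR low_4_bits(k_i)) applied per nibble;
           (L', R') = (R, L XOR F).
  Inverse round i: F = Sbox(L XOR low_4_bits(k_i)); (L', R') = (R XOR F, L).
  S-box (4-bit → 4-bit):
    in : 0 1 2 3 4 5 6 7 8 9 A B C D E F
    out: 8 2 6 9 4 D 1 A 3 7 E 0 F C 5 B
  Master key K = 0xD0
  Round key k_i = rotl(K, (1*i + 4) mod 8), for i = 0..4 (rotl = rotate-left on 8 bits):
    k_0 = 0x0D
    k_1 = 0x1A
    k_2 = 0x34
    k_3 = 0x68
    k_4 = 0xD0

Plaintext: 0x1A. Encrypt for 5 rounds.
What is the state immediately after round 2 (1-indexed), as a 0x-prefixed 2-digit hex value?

s_0 = plaintext = 0x1A
s_1 = Round(s_0, k_0) = 0xAB
s_2 = Round(s_1, k_1) = 0xB8
s_3 = Round(s_2, k_2) = 0x84
s_4 = Round(s_3, k_3) = 0x47
s_5 = Round(s_4, k_4) = 0x7E

0xB8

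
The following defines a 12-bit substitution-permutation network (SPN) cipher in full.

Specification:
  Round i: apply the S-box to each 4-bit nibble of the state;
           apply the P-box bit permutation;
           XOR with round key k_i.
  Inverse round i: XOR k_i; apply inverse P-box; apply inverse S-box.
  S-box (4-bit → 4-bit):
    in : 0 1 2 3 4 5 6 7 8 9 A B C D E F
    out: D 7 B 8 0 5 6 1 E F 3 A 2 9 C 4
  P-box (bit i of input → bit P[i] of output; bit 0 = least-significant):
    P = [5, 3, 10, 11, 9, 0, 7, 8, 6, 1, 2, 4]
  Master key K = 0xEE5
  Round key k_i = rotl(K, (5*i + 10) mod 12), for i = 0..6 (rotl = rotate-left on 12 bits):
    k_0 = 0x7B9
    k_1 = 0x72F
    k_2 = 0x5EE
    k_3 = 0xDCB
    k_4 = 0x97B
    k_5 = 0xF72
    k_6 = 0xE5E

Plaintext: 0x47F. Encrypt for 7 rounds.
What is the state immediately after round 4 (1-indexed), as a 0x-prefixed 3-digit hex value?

s_0 = plaintext = 0x47F
s_1 = Round(s_0, k_0) = 0x1B9
s_2 = Round(s_1, k_1) = 0xA40
s_3 = Round(s_2, k_2) = 0x98C
s_4 = Round(s_3, k_3) = 0xC14
s_5 = Round(s_4, k_4) = 0xBF8
s_6 = Round(s_5, k_5) = 0x3E8
s_7 = Round(s_6, k_6) = 0x3C6

0xC14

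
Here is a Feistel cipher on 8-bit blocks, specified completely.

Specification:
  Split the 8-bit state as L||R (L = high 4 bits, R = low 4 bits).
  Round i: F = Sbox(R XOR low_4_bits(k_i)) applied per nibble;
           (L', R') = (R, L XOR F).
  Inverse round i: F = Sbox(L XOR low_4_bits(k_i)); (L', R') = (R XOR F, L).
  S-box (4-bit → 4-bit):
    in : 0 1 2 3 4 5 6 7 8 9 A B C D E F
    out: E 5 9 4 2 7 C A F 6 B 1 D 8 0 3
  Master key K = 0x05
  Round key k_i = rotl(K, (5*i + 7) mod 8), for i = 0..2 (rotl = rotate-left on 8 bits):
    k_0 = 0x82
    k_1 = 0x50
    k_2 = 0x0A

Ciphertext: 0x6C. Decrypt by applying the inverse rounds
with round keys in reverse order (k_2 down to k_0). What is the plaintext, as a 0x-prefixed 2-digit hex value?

s_0 = ciphertext = 0x6C
s_1 = InvRound(s_0, k_2) = 0x16
s_2 = InvRound(s_1, k_1) = 0x31
s_3 = InvRound(s_2, k_0) = 0x43

0x43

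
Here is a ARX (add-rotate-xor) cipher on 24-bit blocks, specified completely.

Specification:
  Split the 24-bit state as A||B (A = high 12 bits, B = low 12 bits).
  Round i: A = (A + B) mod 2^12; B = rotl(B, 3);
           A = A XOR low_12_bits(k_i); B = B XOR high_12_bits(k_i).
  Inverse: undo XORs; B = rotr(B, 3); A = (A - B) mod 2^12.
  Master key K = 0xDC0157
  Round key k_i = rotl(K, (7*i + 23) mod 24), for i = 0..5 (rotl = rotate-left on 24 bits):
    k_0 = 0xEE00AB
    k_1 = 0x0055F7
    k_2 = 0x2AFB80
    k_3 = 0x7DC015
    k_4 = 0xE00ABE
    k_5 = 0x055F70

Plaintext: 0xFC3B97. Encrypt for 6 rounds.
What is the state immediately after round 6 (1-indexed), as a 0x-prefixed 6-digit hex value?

0xEEEBF4

s_0 = plaintext = 0xFC3B97
s_1 = Round(s_0, k_0) = 0xBF125D
s_2 = Round(s_1, k_1) = 0xBB92EC
s_3 = Round(s_2, k_2) = 0x5255CE
s_4 = Round(s_3, k_3) = 0xAE69AE
s_5 = Round(s_4, k_4) = 0xE2A374
s_6 = Round(s_5, k_5) = 0xEEEBF4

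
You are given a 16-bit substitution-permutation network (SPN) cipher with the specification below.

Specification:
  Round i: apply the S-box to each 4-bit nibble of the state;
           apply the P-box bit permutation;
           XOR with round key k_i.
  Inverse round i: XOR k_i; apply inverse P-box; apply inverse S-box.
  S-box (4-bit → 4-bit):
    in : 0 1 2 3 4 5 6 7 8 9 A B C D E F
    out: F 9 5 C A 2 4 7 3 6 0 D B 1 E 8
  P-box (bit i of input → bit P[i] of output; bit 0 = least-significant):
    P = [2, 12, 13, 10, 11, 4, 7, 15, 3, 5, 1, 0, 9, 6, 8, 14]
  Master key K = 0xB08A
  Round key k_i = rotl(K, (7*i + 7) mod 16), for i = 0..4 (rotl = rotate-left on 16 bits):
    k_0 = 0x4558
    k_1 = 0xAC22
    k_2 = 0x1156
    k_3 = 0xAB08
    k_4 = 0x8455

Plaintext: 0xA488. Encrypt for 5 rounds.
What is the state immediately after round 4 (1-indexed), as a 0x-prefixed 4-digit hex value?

s_0 = plaintext = 0xA488
s_1 = Round(s_0, k_0) = 0x5D6D
s_2 = Round(s_1, k_1) = 0xACEE
s_3 = Round(s_2, k_2) = 0xA5EF
s_4 = Round(s_3, k_3) = 0x2FB8
s_5 = Round(s_4, k_4) = 0x1FD0

0x2FB8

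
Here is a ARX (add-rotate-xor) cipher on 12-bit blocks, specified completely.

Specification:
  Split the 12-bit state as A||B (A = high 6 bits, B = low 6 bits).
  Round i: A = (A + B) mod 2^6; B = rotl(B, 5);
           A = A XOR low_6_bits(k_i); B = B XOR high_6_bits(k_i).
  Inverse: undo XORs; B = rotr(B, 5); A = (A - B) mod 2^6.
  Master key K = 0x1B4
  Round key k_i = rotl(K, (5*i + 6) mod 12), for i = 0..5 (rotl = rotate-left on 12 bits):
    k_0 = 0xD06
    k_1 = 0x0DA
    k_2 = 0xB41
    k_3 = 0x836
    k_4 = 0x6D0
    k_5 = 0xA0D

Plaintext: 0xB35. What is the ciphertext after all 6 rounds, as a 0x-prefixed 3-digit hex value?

0x8F0

s_0 = plaintext = 0xB35
s_1 = Round(s_0, k_0) = 0x9CE
s_2 = Round(s_1, k_1) = 0xBC4
s_3 = Round(s_2, k_2) = 0xCAF
s_4 = Round(s_3, k_3) = 0x5D7
s_5 = Round(s_4, k_4) = 0xFB0
s_6 = Round(s_5, k_5) = 0x8F0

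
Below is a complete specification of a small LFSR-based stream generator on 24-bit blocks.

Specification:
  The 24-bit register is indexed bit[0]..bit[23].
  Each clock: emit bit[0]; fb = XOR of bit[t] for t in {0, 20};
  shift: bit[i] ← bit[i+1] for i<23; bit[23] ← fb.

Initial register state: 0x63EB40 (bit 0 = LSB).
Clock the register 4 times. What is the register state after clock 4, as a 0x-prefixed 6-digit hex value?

reg_0 = 0x63EB40
clock 1: out=0, reg = 0x31F5A0
clock 2: out=0, reg = 0x98FAD0
clock 3: out=0, reg = 0xCC7D68
clock 4: out=0, reg = 0x663EB4

0x663EB4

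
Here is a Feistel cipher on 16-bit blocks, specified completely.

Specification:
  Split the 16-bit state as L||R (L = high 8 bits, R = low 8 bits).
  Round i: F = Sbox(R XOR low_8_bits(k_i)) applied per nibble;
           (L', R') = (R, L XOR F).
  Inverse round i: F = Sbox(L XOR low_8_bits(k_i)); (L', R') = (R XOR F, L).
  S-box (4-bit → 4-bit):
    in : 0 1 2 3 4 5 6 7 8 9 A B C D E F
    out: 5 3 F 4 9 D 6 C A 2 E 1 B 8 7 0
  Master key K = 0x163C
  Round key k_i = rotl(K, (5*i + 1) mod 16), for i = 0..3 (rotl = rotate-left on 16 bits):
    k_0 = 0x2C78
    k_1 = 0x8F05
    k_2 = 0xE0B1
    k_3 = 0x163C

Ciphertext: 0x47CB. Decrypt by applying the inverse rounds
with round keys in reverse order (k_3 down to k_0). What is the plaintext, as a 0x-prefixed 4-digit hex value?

0xB0DE

s_0 = ciphertext = 0x47CB
s_1 = InvRound(s_0, k_3) = 0x0A47
s_2 = InvRound(s_1, k_2) = 0x560A
s_3 = InvRound(s_2, k_1) = 0xDE56
s_4 = InvRound(s_3, k_0) = 0xB0DE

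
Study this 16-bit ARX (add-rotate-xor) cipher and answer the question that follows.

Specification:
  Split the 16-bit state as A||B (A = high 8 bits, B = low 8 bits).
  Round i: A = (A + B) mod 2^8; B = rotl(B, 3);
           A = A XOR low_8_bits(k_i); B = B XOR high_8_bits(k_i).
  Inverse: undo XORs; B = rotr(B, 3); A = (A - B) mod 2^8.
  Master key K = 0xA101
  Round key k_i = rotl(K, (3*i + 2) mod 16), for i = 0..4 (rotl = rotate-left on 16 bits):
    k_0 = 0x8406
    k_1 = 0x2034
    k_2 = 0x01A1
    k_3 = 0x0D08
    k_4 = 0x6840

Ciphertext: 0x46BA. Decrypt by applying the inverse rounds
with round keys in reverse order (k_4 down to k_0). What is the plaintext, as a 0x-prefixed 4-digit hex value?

0x14E5

s_0 = ciphertext = 0x46BA
s_1 = InvRound(s_0, k_4) = 0xAC5A
s_2 = InvRound(s_1, k_3) = 0xBAEA
s_3 = InvRound(s_2, k_2) = 0x9E7D
s_4 = InvRound(s_3, k_1) = 0xFFAB
s_5 = InvRound(s_4, k_0) = 0x14E5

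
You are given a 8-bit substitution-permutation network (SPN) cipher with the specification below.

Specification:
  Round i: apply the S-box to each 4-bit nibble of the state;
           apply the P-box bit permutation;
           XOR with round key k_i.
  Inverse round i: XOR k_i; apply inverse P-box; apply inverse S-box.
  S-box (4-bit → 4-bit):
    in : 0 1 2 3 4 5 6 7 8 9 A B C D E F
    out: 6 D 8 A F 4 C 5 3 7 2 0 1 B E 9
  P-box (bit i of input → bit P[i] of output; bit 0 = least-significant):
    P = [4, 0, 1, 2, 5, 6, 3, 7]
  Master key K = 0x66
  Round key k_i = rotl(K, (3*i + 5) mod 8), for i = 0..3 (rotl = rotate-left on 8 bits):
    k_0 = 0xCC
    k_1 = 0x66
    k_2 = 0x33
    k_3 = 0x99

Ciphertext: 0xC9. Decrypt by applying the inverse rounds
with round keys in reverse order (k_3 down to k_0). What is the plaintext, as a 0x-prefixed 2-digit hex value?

s_0 = ciphertext = 0xC9
s_1 = InvRound(s_0, k_3) = 0xAC
s_2 = InvRound(s_1, k_2) = 0x64
s_3 = InvRound(s_2, k_1) = 0xB5
s_4 = InvRound(s_3, k_0) = 0x98

0x98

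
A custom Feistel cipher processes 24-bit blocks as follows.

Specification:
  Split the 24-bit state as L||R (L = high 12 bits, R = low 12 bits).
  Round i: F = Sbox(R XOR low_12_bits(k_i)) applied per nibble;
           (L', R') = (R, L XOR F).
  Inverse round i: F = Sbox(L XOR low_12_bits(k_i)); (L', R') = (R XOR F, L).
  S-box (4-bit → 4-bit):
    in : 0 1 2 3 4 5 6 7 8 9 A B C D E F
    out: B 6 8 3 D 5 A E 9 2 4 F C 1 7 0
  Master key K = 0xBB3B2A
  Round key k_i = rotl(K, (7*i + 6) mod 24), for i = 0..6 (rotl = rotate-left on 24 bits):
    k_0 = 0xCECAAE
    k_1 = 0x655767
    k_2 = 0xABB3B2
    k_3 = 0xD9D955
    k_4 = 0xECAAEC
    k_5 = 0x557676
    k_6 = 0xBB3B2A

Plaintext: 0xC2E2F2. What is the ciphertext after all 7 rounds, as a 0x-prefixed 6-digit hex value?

s_0 = plaintext = 0xC2E2F2
s_1 = Round(s_0, k_0) = 0x2F2572
s_2 = Round(s_1, k_1) = 0x572A97
s_3 = Round(s_2, k_2) = 0xA977F7
s_4 = Round(s_3, k_3) = 0x7F7DDF
s_5 = Round(s_4, k_4) = 0xDDF9C4
s_6 = Round(s_5, k_5) = 0x9C4D27
s_7 = Round(s_6, k_6) = 0xD27375

0xD27375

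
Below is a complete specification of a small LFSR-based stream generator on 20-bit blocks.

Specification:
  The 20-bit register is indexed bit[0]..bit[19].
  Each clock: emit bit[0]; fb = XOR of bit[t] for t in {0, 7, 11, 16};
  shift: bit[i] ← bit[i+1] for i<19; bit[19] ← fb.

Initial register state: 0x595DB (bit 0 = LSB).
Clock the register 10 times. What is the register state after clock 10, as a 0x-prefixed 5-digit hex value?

0xCDD65

reg_0 = 0x595DB
clock 1: out=1, reg = 0xACAED
clock 2: out=1, reg = 0xD6576
clock 3: out=0, reg = 0xEB2BB
clock 4: out=1, reg = 0x7595D
clock 5: out=1, reg = 0xBACAE
clock 6: out=0, reg = 0xDD657
clock 7: out=1, reg = 0x6EB2B
clock 8: out=1, reg = 0x37595
clock 9: out=1, reg = 0x9BACA
clock 10: out=0, reg = 0xCDD65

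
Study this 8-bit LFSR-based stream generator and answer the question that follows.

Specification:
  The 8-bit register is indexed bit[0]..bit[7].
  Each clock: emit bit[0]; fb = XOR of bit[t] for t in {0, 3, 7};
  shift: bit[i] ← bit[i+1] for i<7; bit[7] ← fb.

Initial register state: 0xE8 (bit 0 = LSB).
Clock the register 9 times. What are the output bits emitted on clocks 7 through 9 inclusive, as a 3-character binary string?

110

reg_0 = 0xE8
clock 1: out=0, reg = 0x74
clock 2: out=0, reg = 0x3A
clock 3: out=0, reg = 0x9D
clock 4: out=1, reg = 0xCE
clock 5: out=0, reg = 0x67
clock 6: out=1, reg = 0xB3
clock 7: out=1, reg = 0x59
clock 8: out=1, reg = 0x2C
clock 9: out=0, reg = 0x96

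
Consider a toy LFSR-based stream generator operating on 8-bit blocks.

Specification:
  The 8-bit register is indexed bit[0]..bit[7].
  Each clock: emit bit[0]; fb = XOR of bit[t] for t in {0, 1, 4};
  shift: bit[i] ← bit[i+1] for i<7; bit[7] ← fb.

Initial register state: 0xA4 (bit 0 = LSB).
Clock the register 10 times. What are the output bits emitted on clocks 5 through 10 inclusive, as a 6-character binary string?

reg_0 = 0xA4
clock 1: out=0, reg = 0x52
clock 2: out=0, reg = 0x29
clock 3: out=1, reg = 0x94
clock 4: out=0, reg = 0xCA
clock 5: out=0, reg = 0xE5
clock 6: out=1, reg = 0xF2
clock 7: out=0, reg = 0x79
clock 8: out=1, reg = 0x3C
clock 9: out=0, reg = 0x9E
clock 10: out=0, reg = 0x4F

010100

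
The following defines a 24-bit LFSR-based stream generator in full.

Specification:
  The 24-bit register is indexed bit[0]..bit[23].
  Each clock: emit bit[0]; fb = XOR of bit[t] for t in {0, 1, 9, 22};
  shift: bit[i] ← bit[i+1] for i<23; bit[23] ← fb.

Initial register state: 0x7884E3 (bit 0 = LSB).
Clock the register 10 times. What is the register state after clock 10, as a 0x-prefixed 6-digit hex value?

reg_0 = 0x7884E3
clock 1: out=1, reg = 0xBC4271
clock 2: out=1, reg = 0x5E2138
clock 3: out=0, reg = 0xAF109C
clock 4: out=0, reg = 0x57884E
clock 5: out=0, reg = 0x2BC427
clock 6: out=1, reg = 0x15E213
clock 7: out=1, reg = 0x8AF109
clock 8: out=1, reg = 0xC57884
clock 9: out=0, reg = 0xE2BC42
clock 10: out=0, reg = 0x715E21

0x715E21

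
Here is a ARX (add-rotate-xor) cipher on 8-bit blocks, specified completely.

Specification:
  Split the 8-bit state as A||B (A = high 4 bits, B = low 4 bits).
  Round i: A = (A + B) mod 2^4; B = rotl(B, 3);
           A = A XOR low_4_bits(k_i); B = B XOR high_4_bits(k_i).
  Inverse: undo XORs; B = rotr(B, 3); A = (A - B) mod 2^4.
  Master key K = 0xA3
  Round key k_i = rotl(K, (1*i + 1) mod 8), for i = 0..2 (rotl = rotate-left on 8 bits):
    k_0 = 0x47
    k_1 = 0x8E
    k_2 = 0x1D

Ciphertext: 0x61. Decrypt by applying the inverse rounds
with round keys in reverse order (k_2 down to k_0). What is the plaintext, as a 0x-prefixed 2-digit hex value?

0x9A

s_0 = ciphertext = 0x61
s_1 = InvRound(s_0, k_2) = 0xB0
s_2 = InvRound(s_1, k_1) = 0x41
s_3 = InvRound(s_2, k_0) = 0x9A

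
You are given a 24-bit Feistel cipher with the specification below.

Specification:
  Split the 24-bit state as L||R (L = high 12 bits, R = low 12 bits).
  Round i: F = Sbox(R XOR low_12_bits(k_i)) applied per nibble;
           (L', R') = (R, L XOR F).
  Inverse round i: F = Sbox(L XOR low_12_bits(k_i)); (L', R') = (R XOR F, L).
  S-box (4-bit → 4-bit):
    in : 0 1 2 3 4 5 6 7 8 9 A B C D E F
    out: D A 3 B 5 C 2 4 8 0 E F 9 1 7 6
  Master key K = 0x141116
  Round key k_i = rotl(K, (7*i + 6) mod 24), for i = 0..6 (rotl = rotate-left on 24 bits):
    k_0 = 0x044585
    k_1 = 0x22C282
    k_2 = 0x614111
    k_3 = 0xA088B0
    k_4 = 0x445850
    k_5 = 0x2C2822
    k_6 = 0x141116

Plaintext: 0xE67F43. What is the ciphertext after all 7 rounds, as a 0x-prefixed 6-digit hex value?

0x5241DF

s_0 = plaintext = 0xE67F43
s_1 = Round(s_0, k_0) = 0xF430F5
s_2 = Round(s_1, k_1) = 0x0F5C07
s_3 = Round(s_2, k_2) = 0xC07157
s_4 = Round(s_3, k_3) = 0x157C73
s_5 = Round(s_4, k_4) = 0xC7346C
s_6 = Round(s_5, k_5) = 0x46C524
s_7 = Round(s_6, k_6) = 0x5241DF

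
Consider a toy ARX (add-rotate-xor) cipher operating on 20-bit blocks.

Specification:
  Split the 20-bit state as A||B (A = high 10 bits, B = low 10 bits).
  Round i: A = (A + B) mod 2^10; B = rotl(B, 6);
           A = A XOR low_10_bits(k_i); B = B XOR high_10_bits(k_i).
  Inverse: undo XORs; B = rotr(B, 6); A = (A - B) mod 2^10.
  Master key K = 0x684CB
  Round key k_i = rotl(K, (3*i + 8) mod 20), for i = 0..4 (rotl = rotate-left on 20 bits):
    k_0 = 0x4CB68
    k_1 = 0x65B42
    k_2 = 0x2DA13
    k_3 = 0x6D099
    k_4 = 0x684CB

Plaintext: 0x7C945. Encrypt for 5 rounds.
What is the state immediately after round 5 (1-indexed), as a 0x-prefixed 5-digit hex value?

0xFAA66

s_0 = plaintext = 0x7C945
s_1 = Round(s_0, k_0) = 0x17C66
s_2 = Round(s_1, k_1) = 0xE1C10
s_3 = Round(s_2, k_2) = 0x610B7
s_4 = Round(s_3, k_3) = 0xA887F
s_5 = Round(s_4, k_4) = 0xFAA66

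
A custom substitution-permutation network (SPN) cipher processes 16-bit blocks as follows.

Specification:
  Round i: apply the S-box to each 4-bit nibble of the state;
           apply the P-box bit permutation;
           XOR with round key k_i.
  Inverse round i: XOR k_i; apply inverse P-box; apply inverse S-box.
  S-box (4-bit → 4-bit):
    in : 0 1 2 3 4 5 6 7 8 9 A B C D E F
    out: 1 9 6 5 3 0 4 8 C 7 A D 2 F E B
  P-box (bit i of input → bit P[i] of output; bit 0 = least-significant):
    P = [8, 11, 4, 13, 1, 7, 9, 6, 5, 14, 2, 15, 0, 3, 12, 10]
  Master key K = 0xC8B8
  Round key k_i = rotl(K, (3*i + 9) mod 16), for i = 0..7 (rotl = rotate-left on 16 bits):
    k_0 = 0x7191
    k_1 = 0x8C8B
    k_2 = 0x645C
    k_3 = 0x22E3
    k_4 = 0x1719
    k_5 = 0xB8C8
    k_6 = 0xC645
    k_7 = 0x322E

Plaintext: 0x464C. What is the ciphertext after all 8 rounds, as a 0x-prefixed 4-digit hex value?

0x2BE8

s_0 = plaintext = 0x464C
s_1 = Round(s_0, k_0) = 0x791E
s_2 = Round(s_1, k_1) = 0xE0FD
s_3 = Round(s_2, k_2) = 0x59A6
s_4 = Round(s_3, k_3) = 0x6217
s_5 = Round(s_4, k_4) = 0x675F
s_6 = Round(s_5, k_5) = 0x01C8
s_7 = Round(s_6, k_6) = 0x66F4
s_8 = Round(s_7, k_7) = 0x2BE8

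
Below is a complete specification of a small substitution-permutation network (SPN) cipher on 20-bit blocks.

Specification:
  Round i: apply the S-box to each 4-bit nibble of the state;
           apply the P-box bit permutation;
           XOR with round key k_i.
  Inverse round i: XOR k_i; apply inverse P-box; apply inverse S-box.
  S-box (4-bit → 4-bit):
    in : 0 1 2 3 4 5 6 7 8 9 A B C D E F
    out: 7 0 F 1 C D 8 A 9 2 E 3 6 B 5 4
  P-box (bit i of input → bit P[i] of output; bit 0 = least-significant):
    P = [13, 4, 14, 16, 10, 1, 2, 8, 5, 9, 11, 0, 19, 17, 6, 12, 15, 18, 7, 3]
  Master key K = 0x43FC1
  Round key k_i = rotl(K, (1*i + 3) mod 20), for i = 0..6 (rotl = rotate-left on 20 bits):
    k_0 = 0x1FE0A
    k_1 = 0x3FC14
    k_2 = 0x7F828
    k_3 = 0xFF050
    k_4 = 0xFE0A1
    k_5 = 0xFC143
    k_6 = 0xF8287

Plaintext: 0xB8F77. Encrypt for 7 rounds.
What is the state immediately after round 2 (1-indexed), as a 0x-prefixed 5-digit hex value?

s_0 = plaintext = 0xB8F77
s_1 = Round(s_0, k_0) = 0xC6718
s_2 = Round(s_1, k_1) = 0x6CE95
s_3 = Round(s_2, k_2) = 0x49042
s_4 = Round(s_3, k_3) = 0xC9BEC
s_5 = Round(s_4, k_4) = 0x9A615
s_6 = Round(s_5, k_5) = 0x8B102
s_7 = Round(s_6, k_6) = 0x46699

0x6CE95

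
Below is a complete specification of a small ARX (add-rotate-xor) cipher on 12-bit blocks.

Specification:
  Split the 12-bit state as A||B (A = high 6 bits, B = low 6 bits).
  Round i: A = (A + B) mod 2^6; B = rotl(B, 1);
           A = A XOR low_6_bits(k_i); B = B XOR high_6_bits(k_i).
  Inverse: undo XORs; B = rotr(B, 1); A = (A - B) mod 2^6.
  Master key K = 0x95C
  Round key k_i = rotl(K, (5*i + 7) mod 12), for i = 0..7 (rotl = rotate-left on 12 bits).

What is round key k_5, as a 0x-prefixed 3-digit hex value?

0xC95

K = 0x95C
k_0 = rotl(K, (5*0+7) mod 12) = rotl(K, 7) = 0xE4A
k_1 = rotl(K, (5*1+7) mod 12) = rotl(K, 0) = 0x95C
k_2 = rotl(K, (5*2+7) mod 12) = rotl(K, 5) = 0xB92
k_3 = rotl(K, (5*3+7) mod 12) = rotl(K, 10) = 0x257
k_4 = rotl(K, (5*4+7) mod 12) = rotl(K, 3) = 0xAE4
k_5 = rotl(K, (5*5+7) mod 12) = rotl(K, 8) = 0xC95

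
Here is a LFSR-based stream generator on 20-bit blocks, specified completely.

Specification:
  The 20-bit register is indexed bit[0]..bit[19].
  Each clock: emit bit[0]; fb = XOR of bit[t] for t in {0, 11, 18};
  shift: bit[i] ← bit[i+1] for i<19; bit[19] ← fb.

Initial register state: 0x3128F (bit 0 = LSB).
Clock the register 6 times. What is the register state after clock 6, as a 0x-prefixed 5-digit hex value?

0x24C4A

reg_0 = 0x3128F
clock 1: out=1, reg = 0x98947
clock 2: out=1, reg = 0x4C4A3
clock 3: out=1, reg = 0x26251
clock 4: out=1, reg = 0x93128
clock 5: out=0, reg = 0x49894
clock 6: out=0, reg = 0x24C4A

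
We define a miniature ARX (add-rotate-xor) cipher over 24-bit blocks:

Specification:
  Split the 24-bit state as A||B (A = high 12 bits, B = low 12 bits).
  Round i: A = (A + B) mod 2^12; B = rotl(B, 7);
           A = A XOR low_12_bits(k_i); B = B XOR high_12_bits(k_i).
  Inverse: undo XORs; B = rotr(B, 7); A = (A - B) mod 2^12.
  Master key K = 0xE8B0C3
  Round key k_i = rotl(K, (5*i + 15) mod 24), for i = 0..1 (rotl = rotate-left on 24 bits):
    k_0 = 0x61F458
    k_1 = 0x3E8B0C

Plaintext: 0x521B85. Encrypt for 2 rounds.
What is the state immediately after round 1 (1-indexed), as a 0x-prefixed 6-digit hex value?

0x4FE4C3

s_0 = plaintext = 0x521B85
s_1 = Round(s_0, k_0) = 0x4FE4C3
s_2 = Round(s_1, k_1) = 0x2CD24E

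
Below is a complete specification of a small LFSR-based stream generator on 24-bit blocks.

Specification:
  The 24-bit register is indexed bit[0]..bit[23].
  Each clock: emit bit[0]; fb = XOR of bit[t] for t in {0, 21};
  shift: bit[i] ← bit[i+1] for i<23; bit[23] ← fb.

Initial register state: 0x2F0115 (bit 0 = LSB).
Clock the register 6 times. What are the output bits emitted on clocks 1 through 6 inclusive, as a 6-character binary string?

101010

reg_0 = 0x2F0115
clock 1: out=1, reg = 0x17808A
clock 2: out=0, reg = 0x0BC045
clock 3: out=1, reg = 0x85E022
clock 4: out=0, reg = 0x42F011
clock 5: out=1, reg = 0xA17808
clock 6: out=0, reg = 0xD0BC04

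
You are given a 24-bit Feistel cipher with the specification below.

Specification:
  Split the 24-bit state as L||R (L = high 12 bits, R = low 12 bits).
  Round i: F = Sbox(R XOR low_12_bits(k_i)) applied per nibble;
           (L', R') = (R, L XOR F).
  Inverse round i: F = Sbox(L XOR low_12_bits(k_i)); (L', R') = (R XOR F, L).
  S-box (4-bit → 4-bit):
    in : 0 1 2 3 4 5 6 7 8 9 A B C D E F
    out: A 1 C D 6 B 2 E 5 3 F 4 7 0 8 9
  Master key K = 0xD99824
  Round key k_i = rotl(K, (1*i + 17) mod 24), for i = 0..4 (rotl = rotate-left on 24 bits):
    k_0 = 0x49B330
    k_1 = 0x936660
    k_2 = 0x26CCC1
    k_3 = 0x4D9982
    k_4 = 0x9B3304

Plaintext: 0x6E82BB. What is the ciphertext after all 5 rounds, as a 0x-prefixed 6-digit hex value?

s_0 = plaintext = 0x6E82BB
s_1 = Round(s_0, k_0) = 0x2BB7BC
s_2 = Round(s_1, k_1) = 0x7BC3BC
s_3 = Round(s_2, k_2) = 0x3BCE5C
s_4 = Round(s_3, k_3) = 0xE5CDB4
s_5 = Round(s_4, k_4) = 0xDB4616

0xDB4616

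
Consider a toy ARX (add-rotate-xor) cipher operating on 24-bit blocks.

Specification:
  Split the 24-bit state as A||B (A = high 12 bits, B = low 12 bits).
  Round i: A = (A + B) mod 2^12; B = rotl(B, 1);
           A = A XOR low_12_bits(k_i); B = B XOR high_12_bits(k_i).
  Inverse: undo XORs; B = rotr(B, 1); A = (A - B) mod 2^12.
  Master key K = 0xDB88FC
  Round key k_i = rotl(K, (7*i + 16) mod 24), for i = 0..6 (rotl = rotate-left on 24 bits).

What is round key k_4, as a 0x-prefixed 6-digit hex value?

K = 0xDB88FC
k_0 = rotl(K, (7*0+16) mod 24) = rotl(K, 16) = 0xFCDB88
k_1 = rotl(K, (7*1+16) mod 24) = rotl(K, 23) = 0x6DC47E
k_2 = rotl(K, (7*2+16) mod 24) = rotl(K, 6) = 0xE23F36
k_3 = rotl(K, (7*3+16) mod 24) = rotl(K, 13) = 0x1F9B71
k_4 = rotl(K, (7*4+16) mod 24) = rotl(K, 20) = 0xCDB88F

0xCDB88F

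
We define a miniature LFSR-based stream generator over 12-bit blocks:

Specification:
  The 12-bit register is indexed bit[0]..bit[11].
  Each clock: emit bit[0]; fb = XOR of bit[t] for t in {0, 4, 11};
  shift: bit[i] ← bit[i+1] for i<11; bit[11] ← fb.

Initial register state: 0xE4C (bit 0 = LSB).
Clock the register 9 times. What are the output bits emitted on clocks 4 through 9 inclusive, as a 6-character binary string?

reg_0 = 0xE4C
clock 1: out=0, reg = 0xF26
clock 2: out=0, reg = 0xF93
clock 3: out=1, reg = 0xFC9
clock 4: out=1, reg = 0x7E4
clock 5: out=0, reg = 0x3F2
clock 6: out=0, reg = 0x9F9
clock 7: out=1, reg = 0xCFC
clock 8: out=0, reg = 0x67E
clock 9: out=0, reg = 0xB3F

100100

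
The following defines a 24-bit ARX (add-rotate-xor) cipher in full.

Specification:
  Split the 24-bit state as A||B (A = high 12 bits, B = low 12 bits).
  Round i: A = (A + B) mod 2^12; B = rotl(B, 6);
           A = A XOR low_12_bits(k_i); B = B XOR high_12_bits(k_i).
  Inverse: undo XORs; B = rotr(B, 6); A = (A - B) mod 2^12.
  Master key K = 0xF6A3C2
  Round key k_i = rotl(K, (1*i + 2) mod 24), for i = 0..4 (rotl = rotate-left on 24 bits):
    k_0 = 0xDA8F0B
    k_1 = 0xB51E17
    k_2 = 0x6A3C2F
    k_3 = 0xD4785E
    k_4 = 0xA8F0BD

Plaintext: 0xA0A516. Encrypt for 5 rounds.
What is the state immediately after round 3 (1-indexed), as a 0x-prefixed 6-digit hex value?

0x6CEAF2

s_0 = plaintext = 0xA0A516
s_1 = Round(s_0, k_0) = 0x02B83C
s_2 = Round(s_1, k_1) = 0x670471
s_3 = Round(s_2, k_2) = 0x6CEAF2
s_4 = Round(s_3, k_3) = 0x99E1EC
s_5 = Round(s_4, k_4) = 0xB37188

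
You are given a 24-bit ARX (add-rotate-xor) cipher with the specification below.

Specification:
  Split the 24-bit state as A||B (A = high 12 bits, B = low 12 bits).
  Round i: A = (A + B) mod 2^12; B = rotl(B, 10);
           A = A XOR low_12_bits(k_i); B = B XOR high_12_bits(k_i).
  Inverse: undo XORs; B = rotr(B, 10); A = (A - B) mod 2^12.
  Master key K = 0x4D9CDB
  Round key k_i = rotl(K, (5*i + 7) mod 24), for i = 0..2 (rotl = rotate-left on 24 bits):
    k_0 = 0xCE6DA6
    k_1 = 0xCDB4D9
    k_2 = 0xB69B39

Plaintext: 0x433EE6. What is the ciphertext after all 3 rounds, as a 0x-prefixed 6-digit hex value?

s_0 = plaintext = 0x433EE6
s_1 = Round(s_0, k_0) = 0xEBF75F
s_2 = Round(s_1, k_1) = 0x2C710C
s_3 = Round(s_2, k_2) = 0x8EAB2A

0x8EAB2A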